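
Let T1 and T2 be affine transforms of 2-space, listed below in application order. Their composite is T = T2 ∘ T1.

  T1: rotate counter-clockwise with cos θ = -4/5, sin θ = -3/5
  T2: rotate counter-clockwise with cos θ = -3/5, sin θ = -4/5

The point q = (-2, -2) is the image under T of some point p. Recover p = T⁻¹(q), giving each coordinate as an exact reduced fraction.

p = (-2, 2)

T1 = [-4/5 3/5 0; -3/5 -4/5 0; 0 0 1]
T2·T1 = [0 -1 0; 1 0 0; 0 0 1]
det M = 1; M⁻¹ = [0 1 0; -1 0 0; 0 0 1]
M⁻¹ · (-2, -2)ᵀ = (-2, 2)ᵀ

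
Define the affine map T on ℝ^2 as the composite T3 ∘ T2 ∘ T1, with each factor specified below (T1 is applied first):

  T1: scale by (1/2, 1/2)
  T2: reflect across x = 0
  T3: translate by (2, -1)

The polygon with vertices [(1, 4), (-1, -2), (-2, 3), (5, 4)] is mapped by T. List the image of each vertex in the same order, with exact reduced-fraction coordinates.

image vertices: (3/2, 1), (5/2, -2), (3, 1/2), (-1/2, 1)

T1 scale by (1/2, 1/2): (1, 4) → (1/2, 2); (-1, -2) → (-1/2, -1); (-2, 3) → (-1, 3/2); (5, 4) → (5/2, 2)
T2 reflect across x = 0: (1/2, 2) → (-1/2, 2); (-1/2, -1) → (1/2, -1); (-1, 3/2) → (1, 3/2); (5/2, 2) → (-5/2, 2)
T3 translate by (2, -1): (-1/2, 2) → (3/2, 1); (1/2, -1) → (5/2, -2); (1, 3/2) → (3, 1/2); (-5/2, 2) → (-1/2, 1)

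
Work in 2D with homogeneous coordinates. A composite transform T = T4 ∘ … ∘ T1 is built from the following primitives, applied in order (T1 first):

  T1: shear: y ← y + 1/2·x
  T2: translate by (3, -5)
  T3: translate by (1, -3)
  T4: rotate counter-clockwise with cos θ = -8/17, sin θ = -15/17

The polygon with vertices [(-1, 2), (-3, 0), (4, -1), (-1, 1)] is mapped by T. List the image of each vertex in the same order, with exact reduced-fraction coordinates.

image vertices: (-243/34, 7/17), (-301/34, 61/17), (-169/17, -64/17), (-273/34, 15/17)

T1 shear: y ← y + 1/2·x: (-1, 2) → (-1, 3/2); (-3, 0) → (-3, -3/2); (4, -1) → (4, 1); (-1, 1) → (-1, 1/2)
T2 translate by (3, -5): (-1, 3/2) → (2, -7/2); (-3, -3/2) → (0, -13/2); (4, 1) → (7, -4); (-1, 1/2) → (2, -9/2)
T3 translate by (1, -3): (2, -7/2) → (3, -13/2); (0, -13/2) → (1, -19/2); (7, -4) → (8, -7); (2, -9/2) → (3, -15/2)
T4 rotate counter-clockwise with cos θ = -8/17, sin θ = -15/17: (3, -13/2) → (-243/34, 7/17); (1, -19/2) → (-301/34, 61/17); (8, -7) → (-169/17, -64/17); (3, -15/2) → (-273/34, 15/17)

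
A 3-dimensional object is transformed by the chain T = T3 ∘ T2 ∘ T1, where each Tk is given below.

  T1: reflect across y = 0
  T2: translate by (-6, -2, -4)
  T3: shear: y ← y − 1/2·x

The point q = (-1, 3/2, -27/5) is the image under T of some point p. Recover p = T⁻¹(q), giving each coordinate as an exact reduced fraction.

T1 = [1 0 0 0; 0 -1 0 0; 0 0 1 0; 0 0 0 1]
T2·T1 = [1 0 0 -6; 0 -1 0 -2; 0 0 1 -4; 0 0 0 1]
T3·…·T1 = [1 0 0 -6; -1/2 -1 0 1; 0 0 1 -4; 0 0 0 1]
det M = -1; M⁻¹ = [1 0 0 6; -1/2 -1 0 -2; 0 0 1 4; 0 0 0 1]
M⁻¹ · (-1, 3/2, -27/5)ᵀ = (5, -3, -7/5)ᵀ

p = (5, -3, -7/5)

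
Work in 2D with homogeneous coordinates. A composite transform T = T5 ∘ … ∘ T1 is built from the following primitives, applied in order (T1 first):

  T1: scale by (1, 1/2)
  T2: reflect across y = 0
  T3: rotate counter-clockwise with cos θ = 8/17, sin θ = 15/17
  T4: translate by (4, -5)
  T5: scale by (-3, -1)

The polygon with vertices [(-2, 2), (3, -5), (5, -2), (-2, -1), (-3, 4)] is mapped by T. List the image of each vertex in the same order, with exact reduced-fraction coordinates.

image vertices: (-201/17, 123/17), (-327/34, 20/17), (-279/17, 2/17), (-267/34, 111/17), (-222/17, 146/17)

T1 scale by (1, 1/2): (-2, 2) → (-2, 1); (3, -5) → (3, -5/2); (5, -2) → (5, -1); (-2, -1) → (-2, -1/2); (-3, 4) → (-3, 2)
T2 reflect across y = 0: (-2, 1) → (-2, -1); (3, -5/2) → (3, 5/2); (5, -1) → (5, 1); (-2, -1/2) → (-2, 1/2); (-3, 2) → (-3, -2)
T3 rotate counter-clockwise with cos θ = 8/17, sin θ = 15/17: (-2, -1) → (-1/17, -38/17); (3, 5/2) → (-27/34, 65/17); (5, 1) → (25/17, 83/17); (-2, 1/2) → (-47/34, -26/17); (-3, -2) → (6/17, -61/17)
T4 translate by (4, -5): (-1/17, -38/17) → (67/17, -123/17); (-27/34, 65/17) → (109/34, -20/17); (25/17, 83/17) → (93/17, -2/17); (-47/34, -26/17) → (89/34, -111/17); (6/17, -61/17) → (74/17, -146/17)
T5 scale by (-3, -1): (67/17, -123/17) → (-201/17, 123/17); (109/34, -20/17) → (-327/34, 20/17); (93/17, -2/17) → (-279/17, 2/17); (89/34, -111/17) → (-267/34, 111/17); (74/17, -146/17) → (-222/17, 146/17)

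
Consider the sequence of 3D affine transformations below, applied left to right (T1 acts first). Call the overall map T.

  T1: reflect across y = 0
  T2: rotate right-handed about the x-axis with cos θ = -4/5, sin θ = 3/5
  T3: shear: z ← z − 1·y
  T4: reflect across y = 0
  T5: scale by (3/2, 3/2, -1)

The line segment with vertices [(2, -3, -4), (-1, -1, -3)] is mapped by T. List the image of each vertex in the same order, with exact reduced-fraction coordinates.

image vertices: (3, 0, -5), (-3/2, -3/2, -2)

T1 reflect across y = 0: (2, -3, -4) → (2, 3, -4); (-1, -1, -3) → (-1, 1, -3)
T2 rotate right-handed about the x-axis with cos θ = -4/5, sin θ = 3/5: (2, 3, -4) → (2, 0, 5); (-1, 1, -3) → (-1, 1, 3)
T3 shear: z ← z − 1·y: (2, 0, 5) → (2, 0, 5); (-1, 1, 3) → (-1, 1, 2)
T4 reflect across y = 0: (2, 0, 5) → (2, 0, 5); (-1, 1, 2) → (-1, -1, 2)
T5 scale by (3/2, 3/2, -1): (2, 0, 5) → (3, 0, -5); (-1, -1, 2) → (-3/2, -3/2, -2)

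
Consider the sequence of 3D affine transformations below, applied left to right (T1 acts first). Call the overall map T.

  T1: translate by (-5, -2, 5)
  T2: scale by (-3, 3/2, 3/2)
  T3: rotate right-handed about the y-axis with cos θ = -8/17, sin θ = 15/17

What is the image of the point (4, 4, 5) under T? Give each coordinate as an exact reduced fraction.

T(p) = (201/17, 3, -165/17)

T1 translate by (-5, -2, 5): (4, 4, 5) → (-1, 2, 10)
T2 scale by (-3, 3/2, 3/2): (-1, 2, 10) → (3, 3, 15)
T3 rotate right-handed about the y-axis with cos θ = -8/17, sin θ = 15/17: (3, 3, 15) → (201/17, 3, -165/17)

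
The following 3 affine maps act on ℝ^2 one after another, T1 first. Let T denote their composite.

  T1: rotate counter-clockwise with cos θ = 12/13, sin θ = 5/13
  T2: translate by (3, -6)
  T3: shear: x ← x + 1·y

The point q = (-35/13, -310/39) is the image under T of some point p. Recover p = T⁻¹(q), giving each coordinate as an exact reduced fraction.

p = (4/3, -8/3)

T1 = [12/13 -5/13 0; 5/13 12/13 0; 0 0 1]
T2·T1 = [12/13 -5/13 3; 5/13 12/13 -6; 0 0 1]
T3·…·T1 = [17/13 7/13 -3; 5/13 12/13 -6; 0 0 1]
det M = 1; M⁻¹ = [12/13 -7/13 -6/13; -5/13 17/13 87/13; 0 0 1]
M⁻¹ · (-35/13, -310/39)ᵀ = (4/3, -8/3)ᵀ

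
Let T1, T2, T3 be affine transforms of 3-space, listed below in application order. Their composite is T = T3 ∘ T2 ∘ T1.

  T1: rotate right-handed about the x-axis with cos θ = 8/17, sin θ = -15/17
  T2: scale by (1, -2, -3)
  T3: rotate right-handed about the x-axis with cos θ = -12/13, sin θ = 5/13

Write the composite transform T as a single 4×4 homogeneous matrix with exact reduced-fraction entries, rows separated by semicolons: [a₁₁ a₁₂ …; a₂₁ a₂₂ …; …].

T = [1 0 0 0; 0 -33/221 480/221 0; 0 -620/221 138/221 0; 0 0 0 1]

T1 = [1 0 0 0; 0 8/17 15/17 0; 0 -15/17 8/17 0; 0 0 0 1]
T2·T1 = [1 0 0 0; 0 -16/17 -30/17 0; 0 45/17 -24/17 0; 0 0 0 1]
T3·…·T1 = [1 0 0 0; 0 -33/221 480/221 0; 0 -620/221 138/221 0; 0 0 0 1]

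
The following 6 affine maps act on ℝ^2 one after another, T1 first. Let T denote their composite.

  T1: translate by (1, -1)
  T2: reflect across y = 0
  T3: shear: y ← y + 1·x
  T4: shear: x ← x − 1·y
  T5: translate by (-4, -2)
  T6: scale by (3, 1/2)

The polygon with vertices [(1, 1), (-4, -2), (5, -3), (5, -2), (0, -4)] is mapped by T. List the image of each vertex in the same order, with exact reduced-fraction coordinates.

T1 translate by (1, -1): (1, 1) → (2, 0); (-4, -2) → (-3, -3); (5, -3) → (6, -4); (5, -2) → (6, -3); (0, -4) → (1, -5)
T2 reflect across y = 0: (2, 0) → (2, 0); (-3, -3) → (-3, 3); (6, -4) → (6, 4); (6, -3) → (6, 3); (1, -5) → (1, 5)
T3 shear: y ← y + 1·x: (2, 0) → (2, 2); (-3, 3) → (-3, 0); (6, 4) → (6, 10); (6, 3) → (6, 9); (1, 5) → (1, 6)
T4 shear: x ← x − 1·y: (2, 2) → (0, 2); (-3, 0) → (-3, 0); (6, 10) → (-4, 10); (6, 9) → (-3, 9); (1, 6) → (-5, 6)
T5 translate by (-4, -2): (0, 2) → (-4, 0); (-3, 0) → (-7, -2); (-4, 10) → (-8, 8); (-3, 9) → (-7, 7); (-5, 6) → (-9, 4)
T6 scale by (3, 1/2): (-4, 0) → (-12, 0); (-7, -2) → (-21, -1); (-8, 8) → (-24, 4); (-7, 7) → (-21, 7/2); (-9, 4) → (-27, 2)

image vertices: (-12, 0), (-21, -1), (-24, 4), (-21, 7/2), (-27, 2)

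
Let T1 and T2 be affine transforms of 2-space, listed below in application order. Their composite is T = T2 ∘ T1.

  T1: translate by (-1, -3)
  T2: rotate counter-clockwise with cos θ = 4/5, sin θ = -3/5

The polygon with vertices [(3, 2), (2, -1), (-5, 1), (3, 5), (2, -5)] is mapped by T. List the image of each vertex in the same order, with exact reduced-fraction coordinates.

T1 translate by (-1, -3): (3, 2) → (2, -1); (2, -1) → (1, -4); (-5, 1) → (-6, -2); (3, 5) → (2, 2); (2, -5) → (1, -8)
T2 rotate counter-clockwise with cos θ = 4/5, sin θ = -3/5: (2, -1) → (1, -2); (1, -4) → (-8/5, -19/5); (-6, -2) → (-6, 2); (2, 2) → (14/5, 2/5); (1, -8) → (-4, -7)

image vertices: (1, -2), (-8/5, -19/5), (-6, 2), (14/5, 2/5), (-4, -7)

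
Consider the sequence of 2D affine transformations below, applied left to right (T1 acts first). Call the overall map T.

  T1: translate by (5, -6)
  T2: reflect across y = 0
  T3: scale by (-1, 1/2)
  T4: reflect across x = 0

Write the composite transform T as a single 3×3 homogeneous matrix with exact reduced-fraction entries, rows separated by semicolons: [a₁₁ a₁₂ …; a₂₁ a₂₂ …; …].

T = [1 0 5; 0 -1/2 3; 0 0 1]

T1 = [1 0 5; 0 1 -6; 0 0 1]
T2·T1 = [1 0 5; 0 -1 6; 0 0 1]
T3·…·T1 = [-1 0 -5; 0 -1/2 3; 0 0 1]
T4·…·T1 = [1 0 5; 0 -1/2 3; 0 0 1]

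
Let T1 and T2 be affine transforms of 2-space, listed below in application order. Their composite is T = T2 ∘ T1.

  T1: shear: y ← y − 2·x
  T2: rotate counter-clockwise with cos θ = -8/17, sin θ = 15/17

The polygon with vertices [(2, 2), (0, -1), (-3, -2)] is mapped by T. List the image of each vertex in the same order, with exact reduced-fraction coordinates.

T1 shear: y ← y − 2·x: (2, 2) → (2, -2); (0, -1) → (0, -1); (-3, -2) → (-3, 4)
T2 rotate counter-clockwise with cos θ = -8/17, sin θ = 15/17: (2, -2) → (14/17, 46/17); (0, -1) → (15/17, 8/17); (-3, 4) → (-36/17, -77/17)

image vertices: (14/17, 46/17), (15/17, 8/17), (-36/17, -77/17)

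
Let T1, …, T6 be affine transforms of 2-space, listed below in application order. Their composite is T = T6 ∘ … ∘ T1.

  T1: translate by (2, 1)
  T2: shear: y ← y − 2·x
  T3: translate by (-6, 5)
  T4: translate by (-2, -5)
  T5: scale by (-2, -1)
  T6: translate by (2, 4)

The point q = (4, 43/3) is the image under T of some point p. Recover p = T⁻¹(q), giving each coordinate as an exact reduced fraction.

p = (5, 8/3)

T1 = [1 0 2; 0 1 1; 0 0 1]
T2·T1 = [1 0 2; -2 1 -3; 0 0 1]
T3·…·T1 = [1 0 -4; -2 1 2; 0 0 1]
T4·…·T1 = [1 0 -6; -2 1 -3; 0 0 1]
T5·…·T1 = [-2 0 12; 2 -1 3; 0 0 1]
T6·…·T1 = [-2 0 14; 2 -1 7; 0 0 1]
det M = 2; M⁻¹ = [-1/2 0 7; -1 -1 21; 0 0 1]
M⁻¹ · (4, 43/3)ᵀ = (5, 8/3)ᵀ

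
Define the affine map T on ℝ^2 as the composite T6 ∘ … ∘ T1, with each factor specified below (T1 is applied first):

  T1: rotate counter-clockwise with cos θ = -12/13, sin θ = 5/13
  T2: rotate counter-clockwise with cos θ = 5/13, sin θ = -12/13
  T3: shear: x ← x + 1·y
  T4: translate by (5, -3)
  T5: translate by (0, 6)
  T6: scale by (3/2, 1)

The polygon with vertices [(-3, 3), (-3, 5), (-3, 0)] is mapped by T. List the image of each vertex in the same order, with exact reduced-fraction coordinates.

T1 rotate counter-clockwise with cos θ = -12/13, sin θ = 5/13: (-3, 3) → (21/13, -51/13); (-3, 5) → (11/13, -75/13); (-3, 0) → (36/13, -15/13)
T2 rotate counter-clockwise with cos θ = 5/13, sin θ = -12/13: (21/13, -51/13) → (-3, -3); (11/13, -75/13) → (-5, -3); (36/13, -15/13) → (0, -3)
T3 shear: x ← x + 1·y: (-3, -3) → (-6, -3); (-5, -3) → (-8, -3); (0, -3) → (-3, -3)
T4 translate by (5, -3): (-6, -3) → (-1, -6); (-8, -3) → (-3, -6); (-3, -3) → (2, -6)
T5 translate by (0, 6): (-1, -6) → (-1, 0); (-3, -6) → (-3, 0); (2, -6) → (2, 0)
T6 scale by (3/2, 1): (-1, 0) → (-3/2, 0); (-3, 0) → (-9/2, 0); (2, 0) → (3, 0)

image vertices: (-3/2, 0), (-9/2, 0), (3, 0)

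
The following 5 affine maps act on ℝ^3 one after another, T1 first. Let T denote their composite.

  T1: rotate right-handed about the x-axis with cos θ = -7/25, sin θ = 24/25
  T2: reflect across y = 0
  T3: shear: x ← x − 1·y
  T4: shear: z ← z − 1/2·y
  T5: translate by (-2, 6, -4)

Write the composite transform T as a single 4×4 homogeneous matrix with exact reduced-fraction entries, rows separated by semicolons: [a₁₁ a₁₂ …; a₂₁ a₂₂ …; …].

T1 = [1 0 0 0; 0 -7/25 -24/25 0; 0 24/25 -7/25 0; 0 0 0 1]
T2·T1 = [1 0 0 0; 0 7/25 24/25 0; 0 24/25 -7/25 0; 0 0 0 1]
T3·…·T1 = [1 -7/25 -24/25 0; 0 7/25 24/25 0; 0 24/25 -7/25 0; 0 0 0 1]
T4·…·T1 = [1 -7/25 -24/25 0; 0 7/25 24/25 0; 0 41/50 -19/25 0; 0 0 0 1]
T5·…·T1 = [1 -7/25 -24/25 -2; 0 7/25 24/25 6; 0 41/50 -19/25 -4; 0 0 0 1]

T = [1 -7/25 -24/25 -2; 0 7/25 24/25 6; 0 41/50 -19/25 -4; 0 0 0 1]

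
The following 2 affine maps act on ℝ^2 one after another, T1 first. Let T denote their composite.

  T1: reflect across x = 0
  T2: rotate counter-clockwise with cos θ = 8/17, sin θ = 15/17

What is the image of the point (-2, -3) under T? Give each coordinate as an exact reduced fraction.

T(p) = (61/17, 6/17)

T1 reflect across x = 0: (-2, -3) → (2, -3)
T2 rotate counter-clockwise with cos θ = 8/17, sin θ = 15/17: (2, -3) → (61/17, 6/17)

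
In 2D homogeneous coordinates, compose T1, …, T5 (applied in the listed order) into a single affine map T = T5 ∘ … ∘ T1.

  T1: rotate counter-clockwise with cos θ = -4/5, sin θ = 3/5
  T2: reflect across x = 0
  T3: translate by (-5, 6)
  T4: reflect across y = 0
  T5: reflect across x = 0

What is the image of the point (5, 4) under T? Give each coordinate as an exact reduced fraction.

T(p) = (-7/5, -29/5)

T1 rotate counter-clockwise with cos θ = -4/5, sin θ = 3/5: (5, 4) → (-32/5, -1/5)
T2 reflect across x = 0: (-32/5, -1/5) → (32/5, -1/5)
T3 translate by (-5, 6): (32/5, -1/5) → (7/5, 29/5)
T4 reflect across y = 0: (7/5, 29/5) → (7/5, -29/5)
T5 reflect across x = 0: (7/5, -29/5) → (-7/5, -29/5)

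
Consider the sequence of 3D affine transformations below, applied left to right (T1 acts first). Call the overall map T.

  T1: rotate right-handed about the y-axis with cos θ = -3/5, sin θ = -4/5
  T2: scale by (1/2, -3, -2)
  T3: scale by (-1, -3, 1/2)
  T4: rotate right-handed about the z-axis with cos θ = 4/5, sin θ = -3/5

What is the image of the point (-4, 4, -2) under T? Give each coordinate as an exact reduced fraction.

T1 rotate right-handed about the y-axis with cos θ = -3/5, sin θ = -4/5: (-4, 4, -2) → (4, 4, -2)
T2 scale by (1/2, -3, -2): (4, 4, -2) → (2, -12, 4)
T3 scale by (-1, -3, 1/2): (2, -12, 4) → (-2, 36, 2)
T4 rotate right-handed about the z-axis with cos θ = 4/5, sin θ = -3/5: (-2, 36, 2) → (20, 30, 2)

T(p) = (20, 30, 2)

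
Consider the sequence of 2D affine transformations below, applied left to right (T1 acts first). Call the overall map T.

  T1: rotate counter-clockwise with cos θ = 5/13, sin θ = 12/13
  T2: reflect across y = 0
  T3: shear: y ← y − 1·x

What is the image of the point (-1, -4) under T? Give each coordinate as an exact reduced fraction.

T1 rotate counter-clockwise with cos θ = 5/13, sin θ = 12/13: (-1, -4) → (43/13, -32/13)
T2 reflect across y = 0: (43/13, -32/13) → (43/13, 32/13)
T3 shear: y ← y − 1·x: (43/13, 32/13) → (43/13, -11/13)

T(p) = (43/13, -11/13)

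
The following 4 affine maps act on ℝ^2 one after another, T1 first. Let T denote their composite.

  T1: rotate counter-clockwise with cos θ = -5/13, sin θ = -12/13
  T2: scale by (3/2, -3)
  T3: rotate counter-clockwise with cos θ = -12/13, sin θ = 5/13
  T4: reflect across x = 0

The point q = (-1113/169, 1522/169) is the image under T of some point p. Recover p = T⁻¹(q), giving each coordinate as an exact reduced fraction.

p = (-8/3, -3)

T1 = [-5/13 12/13 0; -12/13 -5/13 0; 0 0 1]
T2·T1 = [-15/26 18/13 0; 36/13 15/13 0; 0 0 1]
T3·…·T1 = [-90/169 -291/169 0; -939/338 -90/169 0; 0 0 1]
T4·…·T1 = [90/169 291/169 0; -939/338 -90/169 0; 0 0 1]
det M = 9/2; M⁻¹ = [-20/169 -194/507 0; 313/507 20/169 0; 0 0 1]
M⁻¹ · (-1113/169, 1522/169)ᵀ = (-8/3, -3)ᵀ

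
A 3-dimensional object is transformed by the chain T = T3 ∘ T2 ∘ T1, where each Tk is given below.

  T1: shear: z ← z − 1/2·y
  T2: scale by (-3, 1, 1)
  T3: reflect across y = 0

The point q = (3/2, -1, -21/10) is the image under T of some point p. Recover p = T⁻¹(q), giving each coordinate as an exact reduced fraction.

p = (-1/2, 1, -8/5)

T1 = [1 0 0 0; 0 1 0 0; 0 -1/2 1 0; 0 0 0 1]
T2·T1 = [-3 0 0 0; 0 1 0 0; 0 -1/2 1 0; 0 0 0 1]
T3·…·T1 = [-3 0 0 0; 0 -1 0 0; 0 -1/2 1 0; 0 0 0 1]
det M = 3; M⁻¹ = [-1/3 0 0 0; 0 -1 0 0; 0 -1/2 1 0; 0 0 0 1]
M⁻¹ · (3/2, -1, -21/10)ᵀ = (-1/2, 1, -8/5)ᵀ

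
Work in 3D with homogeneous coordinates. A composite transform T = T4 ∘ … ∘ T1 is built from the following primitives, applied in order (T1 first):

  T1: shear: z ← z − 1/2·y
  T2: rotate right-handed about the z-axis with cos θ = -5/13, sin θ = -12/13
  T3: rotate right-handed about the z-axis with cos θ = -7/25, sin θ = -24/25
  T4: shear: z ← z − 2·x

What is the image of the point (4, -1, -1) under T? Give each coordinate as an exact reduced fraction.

T(p) = (-808/325, 1069/325, 2907/650)

T1 shear: z ← z − 1/2·y: (4, -1, -1) → (4, -1, -1/2)
T2 rotate right-handed about the z-axis with cos θ = -5/13, sin θ = -12/13: (4, -1, -1/2) → (-32/13, -43/13, -1/2)
T3 rotate right-handed about the z-axis with cos θ = -7/25, sin θ = -24/25: (-32/13, -43/13, -1/2) → (-808/325, 1069/325, -1/2)
T4 shear: z ← z − 2·x: (-808/325, 1069/325, -1/2) → (-808/325, 1069/325, 2907/650)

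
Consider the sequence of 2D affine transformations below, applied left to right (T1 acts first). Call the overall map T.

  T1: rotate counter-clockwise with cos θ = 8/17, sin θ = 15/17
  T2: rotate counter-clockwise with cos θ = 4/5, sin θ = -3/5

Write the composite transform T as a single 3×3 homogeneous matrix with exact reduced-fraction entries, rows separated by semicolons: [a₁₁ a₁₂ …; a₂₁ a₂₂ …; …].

T1 = [8/17 -15/17 0; 15/17 8/17 0; 0 0 1]
T2·T1 = [77/85 -36/85 0; 36/85 77/85 0; 0 0 1]

T = [77/85 -36/85 0; 36/85 77/85 0; 0 0 1]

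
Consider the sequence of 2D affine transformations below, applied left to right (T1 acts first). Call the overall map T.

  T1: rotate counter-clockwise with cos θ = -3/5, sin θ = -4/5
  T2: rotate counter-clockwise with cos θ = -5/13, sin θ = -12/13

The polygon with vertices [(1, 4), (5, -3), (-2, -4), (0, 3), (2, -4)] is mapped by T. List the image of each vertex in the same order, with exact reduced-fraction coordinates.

T1 rotate counter-clockwise with cos θ = -3/5, sin θ = -4/5: (1, 4) → (13/5, -16/5); (5, -3) → (-27/5, -11/5); (-2, -4) → (-2, 4); (0, 3) → (12/5, -9/5); (2, -4) → (-22/5, 4/5)
T2 rotate counter-clockwise with cos θ = -5/13, sin θ = -12/13: (13/5, -16/5) → (-257/65, -76/65); (-27/5, -11/5) → (3/65, 379/65); (-2, 4) → (58/13, 4/13); (12/5, -9/5) → (-168/65, -99/65); (-22/5, 4/5) → (158/65, 244/65)

image vertices: (-257/65, -76/65), (3/65, 379/65), (58/13, 4/13), (-168/65, -99/65), (158/65, 244/65)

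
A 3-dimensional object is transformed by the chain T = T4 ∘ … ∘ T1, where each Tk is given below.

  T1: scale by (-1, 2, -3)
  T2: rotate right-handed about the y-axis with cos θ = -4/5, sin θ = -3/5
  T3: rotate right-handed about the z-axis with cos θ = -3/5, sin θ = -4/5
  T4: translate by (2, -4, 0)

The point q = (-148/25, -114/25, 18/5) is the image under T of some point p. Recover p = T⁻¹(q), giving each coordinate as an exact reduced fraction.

T1 = [-1 0 0 0; 0 2 0 0; 0 0 -3 0; 0 0 0 1]
T2·T1 = [4/5 0 9/5 0; 0 2 0 0; -3/5 0 12/5 0; 0 0 0 1]
T3·…·T1 = [-12/25 8/5 -27/25 0; -16/25 -6/5 -36/25 0; -3/5 0 12/5 0; 0 0 0 1]
T4·…·T1 = [-12/25 8/5 -27/25 2; -16/25 -6/5 -36/25 -4; -3/5 0 12/5 0; 0 0 0 1]
det M = 6; M⁻¹ = [-12/25 -16/25 -3/5 -8/5; 2/5 -3/10 0 -2; -3/25 -4/25 4/15 -2/5; 0 0 0 1]
M⁻¹ · (-148/25, -114/25, 18/5)ᵀ = (2, -3, 2)ᵀ

p = (2, -3, 2)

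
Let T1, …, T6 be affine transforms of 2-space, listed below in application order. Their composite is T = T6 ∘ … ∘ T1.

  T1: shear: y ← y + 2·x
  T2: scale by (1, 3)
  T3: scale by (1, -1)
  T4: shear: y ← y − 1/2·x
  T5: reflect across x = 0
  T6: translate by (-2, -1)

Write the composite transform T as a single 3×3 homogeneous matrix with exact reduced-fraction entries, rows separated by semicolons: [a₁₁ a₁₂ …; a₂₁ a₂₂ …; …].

T1 = [1 0 0; 2 1 0; 0 0 1]
T2·T1 = [1 0 0; 6 3 0; 0 0 1]
T3·…·T1 = [1 0 0; -6 -3 0; 0 0 1]
T4·…·T1 = [1 0 0; -13/2 -3 0; 0 0 1]
T5·…·T1 = [-1 0 0; -13/2 -3 0; 0 0 1]
T6·…·T1 = [-1 0 -2; -13/2 -3 -1; 0 0 1]

T = [-1 0 -2; -13/2 -3 -1; 0 0 1]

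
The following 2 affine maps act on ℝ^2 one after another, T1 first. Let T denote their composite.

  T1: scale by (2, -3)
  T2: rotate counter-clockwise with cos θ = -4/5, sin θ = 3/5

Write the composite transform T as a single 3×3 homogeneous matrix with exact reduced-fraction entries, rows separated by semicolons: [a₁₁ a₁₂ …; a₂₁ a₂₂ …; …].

T1 = [2 0 0; 0 -3 0; 0 0 1]
T2·T1 = [-8/5 9/5 0; 6/5 12/5 0; 0 0 1]

T = [-8/5 9/5 0; 6/5 12/5 0; 0 0 1]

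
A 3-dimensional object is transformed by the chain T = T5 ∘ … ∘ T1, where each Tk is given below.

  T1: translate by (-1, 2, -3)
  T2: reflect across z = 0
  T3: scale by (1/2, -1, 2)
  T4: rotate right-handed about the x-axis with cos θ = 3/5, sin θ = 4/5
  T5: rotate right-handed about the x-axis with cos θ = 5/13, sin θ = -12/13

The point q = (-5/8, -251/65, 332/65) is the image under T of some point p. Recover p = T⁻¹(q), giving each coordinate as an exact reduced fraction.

T1 = [1 0 0 -1; 0 1 0 2; 0 0 1 -3; 0 0 0 1]
T2·T1 = [1 0 0 -1; 0 1 0 2; 0 0 -1 3; 0 0 0 1]
T3·…·T1 = [1/2 0 0 -1/2; 0 -1 0 -2; 0 0 -2 6; 0 0 0 1]
T4·…·T1 = [1/2 0 0 -1/2; 0 -3/5 8/5 -6; 0 -4/5 -6/5 2; 0 0 0 1]
T5·…·T1 = [1/2 0 0 -1/2; 0 -63/65 -32/65 -6/13; 0 16/65 -126/65 82/13; 0 0 0 1]
det M = 1; M⁻¹ = [2 0 0 1; 0 -63/65 16/65 -2; 0 -8/65 -63/130 3; 0 0 0 1]
M⁻¹ · (-5/8, -251/65, 332/65)ᵀ = (-1/4, 3, 1)ᵀ

p = (-1/4, 3, 1)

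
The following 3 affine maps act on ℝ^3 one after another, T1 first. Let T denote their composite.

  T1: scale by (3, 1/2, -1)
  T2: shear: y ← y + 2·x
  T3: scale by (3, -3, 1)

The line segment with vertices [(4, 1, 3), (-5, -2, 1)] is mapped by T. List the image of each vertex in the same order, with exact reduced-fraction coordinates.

image vertices: (36, -147/2, -3), (-45, 93, -1)

T1 scale by (3, 1/2, -1): (4, 1, 3) → (12, 1/2, -3); (-5, -2, 1) → (-15, -1, -1)
T2 shear: y ← y + 2·x: (12, 1/2, -3) → (12, 49/2, -3); (-15, -1, -1) → (-15, -31, -1)
T3 scale by (3, -3, 1): (12, 49/2, -3) → (36, -147/2, -3); (-15, -31, -1) → (-45, 93, -1)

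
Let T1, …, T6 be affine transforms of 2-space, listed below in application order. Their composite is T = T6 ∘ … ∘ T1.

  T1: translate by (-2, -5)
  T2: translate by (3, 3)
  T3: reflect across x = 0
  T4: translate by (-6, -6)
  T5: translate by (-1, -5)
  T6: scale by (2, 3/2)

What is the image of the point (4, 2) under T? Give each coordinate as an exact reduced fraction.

T(p) = (-24, -33/2)

T1 translate by (-2, -5): (4, 2) → (2, -3)
T2 translate by (3, 3): (2, -3) → (5, 0)
T3 reflect across x = 0: (5, 0) → (-5, 0)
T4 translate by (-6, -6): (-5, 0) → (-11, -6)
T5 translate by (-1, -5): (-11, -6) → (-12, -11)
T6 scale by (2, 3/2): (-12, -11) → (-24, -33/2)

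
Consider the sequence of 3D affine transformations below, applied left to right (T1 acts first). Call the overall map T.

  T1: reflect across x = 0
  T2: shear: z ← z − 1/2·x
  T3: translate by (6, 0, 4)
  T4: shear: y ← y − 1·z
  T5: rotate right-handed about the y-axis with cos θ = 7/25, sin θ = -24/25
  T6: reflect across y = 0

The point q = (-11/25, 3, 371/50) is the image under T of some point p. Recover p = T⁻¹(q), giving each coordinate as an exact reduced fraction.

T1 = [-1 0 0 0; 0 1 0 0; 0 0 1 0; 0 0 0 1]
T2·T1 = [-1 0 0 0; 0 1 0 0; 1/2 0 1 0; 0 0 0 1]
T3·…·T1 = [-1 0 0 6; 0 1 0 0; 1/2 0 1 4; 0 0 0 1]
T4·…·T1 = [-1 0 0 6; -1/2 1 -1 -4; 1/2 0 1 4; 0 0 0 1]
T5·…·T1 = [-19/25 0 -24/25 -54/25; -1/2 1 -1 -4; -41/50 0 7/25 172/25; 0 0 0 1]
T6·…·T1 = [-19/25 0 -24/25 -54/25; 1/2 -1 1 4; -41/50 0 7/25 172/25; 0 0 0 1]
det M = 1; M⁻¹ = [-7/25 0 -24/25 6; -24/25 -1 7/25 0; -41/50 0 19/25 -7; 0 0 0 1]
M⁻¹ · (-11/25, 3, 371/50)ᵀ = (-1, -1/2, -1)ᵀ

p = (-1, -1/2, -1)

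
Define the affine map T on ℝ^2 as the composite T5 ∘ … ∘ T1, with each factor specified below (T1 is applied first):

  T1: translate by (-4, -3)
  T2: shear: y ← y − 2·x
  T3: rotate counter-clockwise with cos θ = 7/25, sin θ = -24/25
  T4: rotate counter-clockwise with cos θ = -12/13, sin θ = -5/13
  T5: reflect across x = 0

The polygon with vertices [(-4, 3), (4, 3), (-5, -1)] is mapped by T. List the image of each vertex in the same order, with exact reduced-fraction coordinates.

T1 translate by (-4, -3): (-4, 3) → (-8, 0); (4, 3) → (0, 0); (-5, -1) → (-9, -4)
T2 shear: y ← y − 2·x: (-8, 0) → (-8, 16); (0, 0) → (0, 0); (-9, -4) → (-9, 14)
T3 rotate counter-clockwise with cos θ = 7/25, sin θ = -24/25: (-8, 16) → (328/25, 304/25); (0, 0) → (0, 0); (-9, 14) → (273/25, 314/25)
T4 rotate counter-clockwise with cos θ = -12/13, sin θ = -5/13: (328/25, 304/25) → (-2416/325, -5288/325); (0, 0) → (0, 0); (273/25, 314/25) → (-1706/325, -5133/325)
T5 reflect across x = 0: (-2416/325, -5288/325) → (2416/325, -5288/325); (0, 0) → (0, 0); (-1706/325, -5133/325) → (1706/325, -5133/325)

image vertices: (2416/325, -5288/325), (0, 0), (1706/325, -5133/325)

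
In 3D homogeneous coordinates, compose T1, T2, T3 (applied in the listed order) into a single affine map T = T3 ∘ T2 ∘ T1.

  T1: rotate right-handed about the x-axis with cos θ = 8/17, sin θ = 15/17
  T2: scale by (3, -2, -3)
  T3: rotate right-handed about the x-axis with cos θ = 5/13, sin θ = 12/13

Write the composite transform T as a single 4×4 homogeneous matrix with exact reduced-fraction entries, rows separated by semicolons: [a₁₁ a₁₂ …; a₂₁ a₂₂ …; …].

T = [3 0 0 0; 0 460/221 438/221 0; 0 -417/221 240/221 0; 0 0 0 1]

T1 = [1 0 0 0; 0 8/17 -15/17 0; 0 15/17 8/17 0; 0 0 0 1]
T2·T1 = [3 0 0 0; 0 -16/17 30/17 0; 0 -45/17 -24/17 0; 0 0 0 1]
T3·…·T1 = [3 0 0 0; 0 460/221 438/221 0; 0 -417/221 240/221 0; 0 0 0 1]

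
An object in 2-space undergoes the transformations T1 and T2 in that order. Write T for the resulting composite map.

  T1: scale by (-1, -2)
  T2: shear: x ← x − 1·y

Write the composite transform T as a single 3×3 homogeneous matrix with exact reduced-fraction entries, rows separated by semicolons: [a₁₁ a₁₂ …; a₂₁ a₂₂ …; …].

T1 = [-1 0 0; 0 -2 0; 0 0 1]
T2·T1 = [-1 2 0; 0 -2 0; 0 0 1]

T = [-1 2 0; 0 -2 0; 0 0 1]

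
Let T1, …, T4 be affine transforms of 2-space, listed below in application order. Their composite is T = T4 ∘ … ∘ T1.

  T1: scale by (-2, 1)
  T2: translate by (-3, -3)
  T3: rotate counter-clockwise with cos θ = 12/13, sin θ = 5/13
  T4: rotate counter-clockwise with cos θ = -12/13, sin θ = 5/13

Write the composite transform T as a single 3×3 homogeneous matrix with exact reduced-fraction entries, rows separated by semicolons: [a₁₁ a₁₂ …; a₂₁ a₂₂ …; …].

T1 = [-2 0 0; 0 1 0; 0 0 1]
T2·T1 = [-2 0 -3; 0 1 -3; 0 0 1]
T3·…·T1 = [-24/13 -5/13 -21/13; -10/13 12/13 -51/13; 0 0 1]
T4·…·T1 = [2 0 3; 0 -1 3; 0 0 1]

T = [2 0 3; 0 -1 3; 0 0 1]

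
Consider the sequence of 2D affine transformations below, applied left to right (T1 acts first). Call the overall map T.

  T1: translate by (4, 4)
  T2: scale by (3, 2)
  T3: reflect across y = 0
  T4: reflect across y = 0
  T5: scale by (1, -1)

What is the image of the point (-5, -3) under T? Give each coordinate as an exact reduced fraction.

T(p) = (-3, -2)

T1 translate by (4, 4): (-5, -3) → (-1, 1)
T2 scale by (3, 2): (-1, 1) → (-3, 2)
T3 reflect across y = 0: (-3, 2) → (-3, -2)
T4 reflect across y = 0: (-3, -2) → (-3, 2)
T5 scale by (1, -1): (-3, 2) → (-3, -2)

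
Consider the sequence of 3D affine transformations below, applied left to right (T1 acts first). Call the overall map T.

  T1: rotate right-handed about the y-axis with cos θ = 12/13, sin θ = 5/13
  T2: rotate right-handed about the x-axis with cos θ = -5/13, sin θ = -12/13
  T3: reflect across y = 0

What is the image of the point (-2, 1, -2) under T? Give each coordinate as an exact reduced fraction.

T(p) = (-34/13, 233/169, -86/169)

T1 rotate right-handed about the y-axis with cos θ = 12/13, sin θ = 5/13: (-2, 1, -2) → (-34/13, 1, -14/13)
T2 rotate right-handed about the x-axis with cos θ = -5/13, sin θ = -12/13: (-34/13, 1, -14/13) → (-34/13, -233/169, -86/169)
T3 reflect across y = 0: (-34/13, -233/169, -86/169) → (-34/13, 233/169, -86/169)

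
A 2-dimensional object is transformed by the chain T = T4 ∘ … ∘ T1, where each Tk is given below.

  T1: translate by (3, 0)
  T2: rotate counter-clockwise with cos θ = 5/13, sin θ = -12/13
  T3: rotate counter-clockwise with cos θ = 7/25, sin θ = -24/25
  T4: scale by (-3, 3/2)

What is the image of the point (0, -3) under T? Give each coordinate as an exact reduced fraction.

T(p) = (4113/325, 441/650)

T1 translate by (3, 0): (0, -3) → (3, -3)
T2 rotate counter-clockwise with cos θ = 5/13, sin θ = -12/13: (3, -3) → (-21/13, -51/13)
T3 rotate counter-clockwise with cos θ = 7/25, sin θ = -24/25: (-21/13, -51/13) → (-1371/325, 147/325)
T4 scale by (-3, 3/2): (-1371/325, 147/325) → (4113/325, 441/650)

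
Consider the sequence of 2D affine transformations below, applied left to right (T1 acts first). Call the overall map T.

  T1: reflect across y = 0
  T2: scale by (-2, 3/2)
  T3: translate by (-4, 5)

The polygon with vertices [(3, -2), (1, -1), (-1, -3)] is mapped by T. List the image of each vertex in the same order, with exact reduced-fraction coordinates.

T1 reflect across y = 0: (3, -2) → (3, 2); (1, -1) → (1, 1); (-1, -3) → (-1, 3)
T2 scale by (-2, 3/2): (3, 2) → (-6, 3); (1, 1) → (-2, 3/2); (-1, 3) → (2, 9/2)
T3 translate by (-4, 5): (-6, 3) → (-10, 8); (-2, 3/2) → (-6, 13/2); (2, 9/2) → (-2, 19/2)

image vertices: (-10, 8), (-6, 13/2), (-2, 19/2)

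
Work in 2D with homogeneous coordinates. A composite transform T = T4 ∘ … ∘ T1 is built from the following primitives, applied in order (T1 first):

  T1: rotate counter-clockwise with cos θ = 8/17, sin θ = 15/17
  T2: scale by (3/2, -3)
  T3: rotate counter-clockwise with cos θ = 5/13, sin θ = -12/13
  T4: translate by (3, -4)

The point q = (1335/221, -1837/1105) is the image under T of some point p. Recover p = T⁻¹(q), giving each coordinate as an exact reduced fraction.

p = (-7/5, 0)

T1 = [8/17 -15/17 0; 15/17 8/17 0; 0 0 1]
T2·T1 = [12/17 -45/34 0; -45/17 -24/17 0; 0 0 1]
T3·…·T1 = [-480/221 -801/442 0; -369/221 150/221 0; 0 0 1]
T4·…·T1 = [-480/221 -801/442 3; -369/221 150/221 -4; 0 0 1]
det M = -9/2; M⁻¹ = [-100/663 -89/221 -256/221; -82/221 320/663 2018/663; 0 0 1]
M⁻¹ · (1335/221, -1837/1105)ᵀ = (-7/5, 0)ᵀ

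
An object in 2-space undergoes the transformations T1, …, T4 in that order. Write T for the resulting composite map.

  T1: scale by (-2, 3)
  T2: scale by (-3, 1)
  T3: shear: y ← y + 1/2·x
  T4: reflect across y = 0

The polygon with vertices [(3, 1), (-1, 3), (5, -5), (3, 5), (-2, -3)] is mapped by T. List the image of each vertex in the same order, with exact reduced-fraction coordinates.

image vertices: (18, -12), (-6, -6), (30, 0), (18, -24), (-12, 15)

T1 scale by (-2, 3): (3, 1) → (-6, 3); (-1, 3) → (2, 9); (5, -5) → (-10, -15); (3, 5) → (-6, 15); (-2, -3) → (4, -9)
T2 scale by (-3, 1): (-6, 3) → (18, 3); (2, 9) → (-6, 9); (-10, -15) → (30, -15); (-6, 15) → (18, 15); (4, -9) → (-12, -9)
T3 shear: y ← y + 1/2·x: (18, 3) → (18, 12); (-6, 9) → (-6, 6); (30, -15) → (30, 0); (18, 15) → (18, 24); (-12, -9) → (-12, -15)
T4 reflect across y = 0: (18, 12) → (18, -12); (-6, 6) → (-6, -6); (30, 0) → (30, 0); (18, 24) → (18, -24); (-12, -15) → (-12, 15)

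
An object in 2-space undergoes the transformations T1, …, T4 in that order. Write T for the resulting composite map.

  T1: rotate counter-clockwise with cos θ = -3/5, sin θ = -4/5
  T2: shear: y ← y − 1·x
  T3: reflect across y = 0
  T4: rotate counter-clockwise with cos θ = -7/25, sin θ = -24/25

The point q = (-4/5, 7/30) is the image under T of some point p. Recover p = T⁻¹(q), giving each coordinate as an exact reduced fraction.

p = (-2/3, -1/2)

T1 = [-3/5 4/5 0; -4/5 -3/5 0; 0 0 1]
T2·T1 = [-3/5 4/5 0; -1/5 -7/5 0; 0 0 1]
T3·…·T1 = [-3/5 4/5 0; 1/5 7/5 0; 0 0 1]
T4·…·T1 = [9/25 28/25 0; 13/25 -29/25 0; 0 0 1]
det M = -1; M⁻¹ = [29/25 28/25 0; 13/25 -9/25 0; 0 0 1]
M⁻¹ · (-4/5, 7/30)ᵀ = (-2/3, -1/2)ᵀ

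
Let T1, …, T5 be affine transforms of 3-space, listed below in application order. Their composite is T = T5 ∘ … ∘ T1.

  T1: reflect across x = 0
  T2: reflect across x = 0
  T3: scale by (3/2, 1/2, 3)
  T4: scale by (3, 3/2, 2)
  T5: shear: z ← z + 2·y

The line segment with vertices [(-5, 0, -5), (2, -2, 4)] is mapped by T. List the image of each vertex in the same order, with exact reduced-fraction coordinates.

T1 reflect across x = 0: (-5, 0, -5) → (5, 0, -5); (2, -2, 4) → (-2, -2, 4)
T2 reflect across x = 0: (5, 0, -5) → (-5, 0, -5); (-2, -2, 4) → (2, -2, 4)
T3 scale by (3/2, 1/2, 3): (-5, 0, -5) → (-15/2, 0, -15); (2, -2, 4) → (3, -1, 12)
T4 scale by (3, 3/2, 2): (-15/2, 0, -15) → (-45/2, 0, -30); (3, -1, 12) → (9, -3/2, 24)
T5 shear: z ← z + 2·y: (-45/2, 0, -30) → (-45/2, 0, -30); (9, -3/2, 24) → (9, -3/2, 21)

image vertices: (-45/2, 0, -30), (9, -3/2, 21)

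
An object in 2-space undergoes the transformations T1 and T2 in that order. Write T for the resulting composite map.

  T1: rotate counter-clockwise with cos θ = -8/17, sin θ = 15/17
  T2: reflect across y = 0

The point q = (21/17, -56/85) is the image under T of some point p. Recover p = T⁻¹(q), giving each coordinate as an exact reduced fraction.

T1 = [-8/17 -15/17 0; 15/17 -8/17 0; 0 0 1]
T2·T1 = [-8/17 -15/17 0; -15/17 8/17 0; 0 0 1]
det M = -1; M⁻¹ = [-8/17 -15/17 0; -15/17 8/17 0; 0 0 1]
M⁻¹ · (21/17, -56/85)ᵀ = (0, -7/5)ᵀ

p = (0, -7/5)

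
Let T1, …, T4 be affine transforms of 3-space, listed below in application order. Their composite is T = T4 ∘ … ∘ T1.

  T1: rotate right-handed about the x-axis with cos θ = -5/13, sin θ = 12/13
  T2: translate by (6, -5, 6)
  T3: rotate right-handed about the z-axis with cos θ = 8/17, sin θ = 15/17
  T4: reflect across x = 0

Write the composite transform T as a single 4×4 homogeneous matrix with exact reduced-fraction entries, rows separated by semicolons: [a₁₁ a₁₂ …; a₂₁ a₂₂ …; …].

T1 = [1 0 0 0; 0 -5/13 -12/13 0; 0 12/13 -5/13 0; 0 0 0 1]
T2·T1 = [1 0 0 6; 0 -5/13 -12/13 -5; 0 12/13 -5/13 6; 0 0 0 1]
T3·…·T1 = [8/17 75/221 180/221 123/17; 15/17 -40/221 -96/221 50/17; 0 12/13 -5/13 6; 0 0 0 1]
T4·…·T1 = [-8/17 -75/221 -180/221 -123/17; 15/17 -40/221 -96/221 50/17; 0 12/13 -5/13 6; 0 0 0 1]

T = [-8/17 -75/221 -180/221 -123/17; 15/17 -40/221 -96/221 50/17; 0 12/13 -5/13 6; 0 0 0 1]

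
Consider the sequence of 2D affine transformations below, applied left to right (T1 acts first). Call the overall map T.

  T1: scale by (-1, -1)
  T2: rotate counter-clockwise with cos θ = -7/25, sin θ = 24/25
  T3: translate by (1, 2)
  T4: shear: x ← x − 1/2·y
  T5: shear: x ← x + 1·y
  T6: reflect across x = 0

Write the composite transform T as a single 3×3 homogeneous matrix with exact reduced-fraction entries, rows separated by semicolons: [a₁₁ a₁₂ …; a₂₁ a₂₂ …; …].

T = [1/5 -11/10 -2; -24/25 7/25 2; 0 0 1]

T1 = [-1 0 0; 0 -1 0; 0 0 1]
T2·T1 = [7/25 24/25 0; -24/25 7/25 0; 0 0 1]
T3·…·T1 = [7/25 24/25 1; -24/25 7/25 2; 0 0 1]
T4·…·T1 = [19/25 41/50 0; -24/25 7/25 2; 0 0 1]
T5·…·T1 = [-1/5 11/10 2; -24/25 7/25 2; 0 0 1]
T6·…·T1 = [1/5 -11/10 -2; -24/25 7/25 2; 0 0 1]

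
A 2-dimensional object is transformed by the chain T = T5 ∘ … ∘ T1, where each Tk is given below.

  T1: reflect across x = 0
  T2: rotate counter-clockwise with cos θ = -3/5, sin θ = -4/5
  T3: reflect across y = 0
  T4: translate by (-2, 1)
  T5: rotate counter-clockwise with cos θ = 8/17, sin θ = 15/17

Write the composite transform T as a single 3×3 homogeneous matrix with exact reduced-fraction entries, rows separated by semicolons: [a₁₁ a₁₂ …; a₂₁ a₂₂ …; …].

T = [84/85 -13/85 -31/17; 13/85 84/85 -22/17; 0 0 1]

T1 = [-1 0 0; 0 1 0; 0 0 1]
T2·T1 = [3/5 4/5 0; 4/5 -3/5 0; 0 0 1]
T3·…·T1 = [3/5 4/5 0; -4/5 3/5 0; 0 0 1]
T4·…·T1 = [3/5 4/5 -2; -4/5 3/5 1; 0 0 1]
T5·…·T1 = [84/85 -13/85 -31/17; 13/85 84/85 -22/17; 0 0 1]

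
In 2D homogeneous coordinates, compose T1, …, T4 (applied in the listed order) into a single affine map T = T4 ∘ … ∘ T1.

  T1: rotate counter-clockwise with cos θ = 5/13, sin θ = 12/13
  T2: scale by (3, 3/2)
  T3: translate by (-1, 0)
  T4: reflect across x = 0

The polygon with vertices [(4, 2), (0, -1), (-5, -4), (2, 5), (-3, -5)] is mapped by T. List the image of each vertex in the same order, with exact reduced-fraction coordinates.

image vertices: (25/13, 87/13), (-23/13, -15/26), (-56/13, -120/13), (163/13, 147/26), (-122/13, -183/26)

T1 rotate counter-clockwise with cos θ = 5/13, sin θ = 12/13: (4, 2) → (-4/13, 58/13); (0, -1) → (12/13, -5/13); (-5, -4) → (23/13, -80/13); (2, 5) → (-50/13, 49/13); (-3, -5) → (45/13, -61/13)
T2 scale by (3, 3/2): (-4/13, 58/13) → (-12/13, 87/13); (12/13, -5/13) → (36/13, -15/26); (23/13, -80/13) → (69/13, -120/13); (-50/13, 49/13) → (-150/13, 147/26); (45/13, -61/13) → (135/13, -183/26)
T3 translate by (-1, 0): (-12/13, 87/13) → (-25/13, 87/13); (36/13, -15/26) → (23/13, -15/26); (69/13, -120/13) → (56/13, -120/13); (-150/13, 147/26) → (-163/13, 147/26); (135/13, -183/26) → (122/13, -183/26)
T4 reflect across x = 0: (-25/13, 87/13) → (25/13, 87/13); (23/13, -15/26) → (-23/13, -15/26); (56/13, -120/13) → (-56/13, -120/13); (-163/13, 147/26) → (163/13, 147/26); (122/13, -183/26) → (-122/13, -183/26)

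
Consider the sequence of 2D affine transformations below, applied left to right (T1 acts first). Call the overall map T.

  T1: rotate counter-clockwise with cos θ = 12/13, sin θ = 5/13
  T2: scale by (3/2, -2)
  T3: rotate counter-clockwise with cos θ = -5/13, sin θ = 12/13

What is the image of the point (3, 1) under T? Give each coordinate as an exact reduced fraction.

T1 rotate counter-clockwise with cos θ = 12/13, sin θ = 5/13: (3, 1) → (31/13, 27/13)
T2 scale by (3/2, -2): (31/13, 27/13) → (93/26, -54/13)
T3 rotate counter-clockwise with cos θ = -5/13, sin θ = 12/13: (93/26, -54/13) → (831/338, 828/169)

T(p) = (831/338, 828/169)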